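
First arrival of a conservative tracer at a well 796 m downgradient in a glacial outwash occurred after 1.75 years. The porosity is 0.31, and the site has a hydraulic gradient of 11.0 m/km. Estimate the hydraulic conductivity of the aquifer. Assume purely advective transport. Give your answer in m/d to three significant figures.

35.1 m/d

t = 1.75 years = 638.8 d
v = L / t = 796 / 638.8 = 1.246 m/d
K = v · n / i = 1.246 × 0.31 / 0.011 = 35.1 m/d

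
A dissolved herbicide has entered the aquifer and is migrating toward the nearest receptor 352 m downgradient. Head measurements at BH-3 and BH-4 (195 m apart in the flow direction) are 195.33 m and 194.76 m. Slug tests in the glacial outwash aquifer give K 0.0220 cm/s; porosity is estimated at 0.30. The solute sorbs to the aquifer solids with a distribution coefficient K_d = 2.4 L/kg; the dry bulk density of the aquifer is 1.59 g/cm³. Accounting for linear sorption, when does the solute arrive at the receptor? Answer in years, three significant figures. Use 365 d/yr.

71.4 years

Hydraulic gradient i = (195.33 − 194.76) / 195 = 0.57 / 195 = 0.002923
K = 0.0220 cm/s × 864 = 19.01 m/d
q = Ki = 19.01 × 0.002923 = 0.05556 m/d
Average linear velocity = 0.05556 / 0.30 = 0.1852 m/d
Retardation R = 1 + ρ_b·K_d/n = 1 + 1.59×2.4/0.30 = 13.72
Contaminant velocity v_c = v/R = 0.1852/13.72 = 0.01350 m/d
t = L/v_c = 352/0.01350 = 26080 d
   = 26080/365 = 71.4 yr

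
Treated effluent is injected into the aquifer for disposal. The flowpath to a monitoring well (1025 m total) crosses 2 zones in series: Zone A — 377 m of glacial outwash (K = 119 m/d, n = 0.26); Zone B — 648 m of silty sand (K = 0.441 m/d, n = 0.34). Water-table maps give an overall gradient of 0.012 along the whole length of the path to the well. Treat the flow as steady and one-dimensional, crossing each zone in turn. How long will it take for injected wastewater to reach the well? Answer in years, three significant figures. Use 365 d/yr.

104 years

Continuity: the same q passes through each zone, so ΔH = q·Σ(L_j/K_j) — the zones act as resistances in series.
Σ(L/K) = 377/119 + 648/0.441 = 3.168 + 1469 = 1473 d
K_eq = L_total / Σ(L/K) = 1025 / 1473 = 0.6961 m/d
q = K_eq · i = 0.6961 × 0.012 = 0.008353 m/d (same in every zone)
Zone A: v = q/n = 0.008353/0.26 = 0.03213 m/d → t_A = 377/0.03213 = 11730 d
Zone B: v = q/n = 0.008353/0.34 = 0.02457 m/d → t_B = 648/0.02457 = 26380 d
Total t = 11730 + 26380 = 38110 d
   = 38110 / 365 = 104 yr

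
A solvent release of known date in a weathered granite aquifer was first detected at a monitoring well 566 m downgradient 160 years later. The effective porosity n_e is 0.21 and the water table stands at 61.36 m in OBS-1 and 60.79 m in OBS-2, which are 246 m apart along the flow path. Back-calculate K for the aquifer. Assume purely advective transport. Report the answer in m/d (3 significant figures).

Hydraulic gradient i = (61.36 − 60.79) / 246 = 0.57 / 246 = 0.002317
t = 160 years = 58400 d
v = L / t = 566 / 58400 = 0.009692 m/d
K = v · n / i = 0.009692 × 0.21 / 0.002317 = 0.878 m/d

0.878 m/d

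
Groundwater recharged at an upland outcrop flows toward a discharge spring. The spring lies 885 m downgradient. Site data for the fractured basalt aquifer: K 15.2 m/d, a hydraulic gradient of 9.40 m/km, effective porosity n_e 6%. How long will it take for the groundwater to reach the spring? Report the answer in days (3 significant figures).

q = Ki = 15.2 × 0.0094 = 0.1429 m/d
v = Ki/n = 15.2·0.0094/0.06 = 2.381 m/d
t = L / v = 885 / 2.381 = 371.6 d

372 days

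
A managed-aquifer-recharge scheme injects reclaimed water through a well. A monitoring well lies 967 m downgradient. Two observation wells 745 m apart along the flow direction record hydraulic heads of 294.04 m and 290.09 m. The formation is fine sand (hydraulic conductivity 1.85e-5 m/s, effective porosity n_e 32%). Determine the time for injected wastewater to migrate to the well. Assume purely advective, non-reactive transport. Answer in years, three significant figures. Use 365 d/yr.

Hydraulic gradient i = (294.04 − 290.09) / 745 = 3.95 / 745 = 0.005302
K = 1.85e-5 m/s × 86400 s/d = 1.598 m/d
Darcy flux q = K·i = 1.598 × 0.005302 = 0.008475 m/d
v = Ki/n = 1.598·0.005302/0.32 = 0.02648 m/d
t = L / v = 967 / 0.02648 = 36510 d
   = 36510 / 365 = 100 yr

100 years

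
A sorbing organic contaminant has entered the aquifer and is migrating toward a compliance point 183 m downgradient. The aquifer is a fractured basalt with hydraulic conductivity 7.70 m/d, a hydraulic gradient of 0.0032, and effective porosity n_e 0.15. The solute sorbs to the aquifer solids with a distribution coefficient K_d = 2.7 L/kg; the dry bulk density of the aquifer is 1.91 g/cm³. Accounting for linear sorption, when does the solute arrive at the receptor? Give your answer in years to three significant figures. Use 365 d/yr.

Specific discharge q = 7.70 × 0.0032 = 0.02464 m/d
v_s = q/n_e = 0.02464/0.15 = 0.1643 m/d
Retardation R = 1 + ρ_b·K_d/n = 1 + 1.91×2.7/0.15 = 35.38
Contaminant velocity v_c = v/R = 0.1643/35.38 = 0.004643 m/d
t = L/v_c = 183/0.004643 = 39410 d
   = 39410/365 = 108 yr

108 years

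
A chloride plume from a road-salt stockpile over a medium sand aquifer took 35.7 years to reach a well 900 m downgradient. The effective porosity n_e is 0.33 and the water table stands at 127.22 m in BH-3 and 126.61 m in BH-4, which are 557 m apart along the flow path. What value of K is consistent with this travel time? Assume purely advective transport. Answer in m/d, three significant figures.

Hydraulic gradient i = (127.22 − 126.61) / 557 = 0.61 / 557 = 0.001095
t = 35.7 years = 13030 d
v = L / t = 900 / 13030 = 0.06907 m/d
K = v · n / i = 0.06907 × 0.33 / 0.001095 = 20.8 m/d

20.8 m/d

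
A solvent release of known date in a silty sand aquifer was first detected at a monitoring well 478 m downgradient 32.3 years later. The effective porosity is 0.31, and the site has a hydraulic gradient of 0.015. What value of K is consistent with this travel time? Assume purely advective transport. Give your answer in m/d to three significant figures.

0.838 m/d

t = 32.3 years = 11790 d
v = L / t = 478 / 11790 = 0.04054 m/d
K = v · n / i = 0.04054 × 0.31 / 0.015 = 0.838 m/d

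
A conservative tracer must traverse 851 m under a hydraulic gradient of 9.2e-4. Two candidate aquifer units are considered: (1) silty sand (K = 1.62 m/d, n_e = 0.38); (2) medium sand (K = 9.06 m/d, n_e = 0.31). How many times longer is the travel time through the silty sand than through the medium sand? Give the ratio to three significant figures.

Unit 1 (silty sand): v = 1.62×9.2e-4/0.38 = 0.003922 m/d, t = 851/0.003922 = 217000 d
Unit 2 (medium sand): v = 9.06×9.2e-4/0.31 = 0.02689 m/d, t = 851/0.02689 = 31650 d
t(silty sand) / t(medium sand) = 217000/31650 = 6.86

6.86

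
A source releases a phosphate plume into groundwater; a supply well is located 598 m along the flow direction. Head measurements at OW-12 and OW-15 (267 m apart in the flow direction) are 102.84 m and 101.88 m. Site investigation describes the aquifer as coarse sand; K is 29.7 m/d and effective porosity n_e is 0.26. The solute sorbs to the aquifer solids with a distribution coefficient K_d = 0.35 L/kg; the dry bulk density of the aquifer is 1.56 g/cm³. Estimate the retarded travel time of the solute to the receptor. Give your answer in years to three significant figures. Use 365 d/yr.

Hydraulic gradient i = (102.84 − 101.88) / 267 = 0.96 / 267 = 0.003596
q = Ki = 29.7 × 0.003596 = 0.1068 m/d
Average linear velocity = 0.1068 / 0.26 = 0.4107 m/d
Retardation R = 1 + ρ_b·K_d/n = 1 + 1.56×0.35/0.26 = 3.100
Contaminant velocity v_c = v/R = 0.4107/3.100 = 0.1325 m/d
t = L/v_c = 598/0.1325 = 4514 d
   = 4514/365 = 12.4 yr

12.4 years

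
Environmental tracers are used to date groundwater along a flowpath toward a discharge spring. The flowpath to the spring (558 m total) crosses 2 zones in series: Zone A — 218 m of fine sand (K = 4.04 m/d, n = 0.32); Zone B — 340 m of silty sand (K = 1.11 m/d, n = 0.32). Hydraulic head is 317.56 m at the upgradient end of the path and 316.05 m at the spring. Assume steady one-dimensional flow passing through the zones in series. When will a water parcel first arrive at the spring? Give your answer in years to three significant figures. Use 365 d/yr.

117 years

Total head drop ΔH = 317.56 − 316.05 = 1.51 m
Continuity: the same q passes through each zone, so ΔH = q·Σ(L_j/K_j) — the zones act as resistances in series.
Σ(L/K) = 218/4.04 + 340/1.11 = 53.96 + 306.3 = 360.3 d
q = ΔH / Σ(L/K) = 1.51 / 360.3 = 0.004191 m/d (same in every zone)
Zone A: v = q/n = 0.004191/0.32 = 0.01310 m/d → t_A = 218/0.01310 = 16640 d
Zone B: v = q/n = 0.004191/0.32 = 0.01310 m/d → t_B = 340/0.01310 = 25960 d
Total t = 16640 + 25960 = 42600 d
   = 42600 / 365 = 117 yr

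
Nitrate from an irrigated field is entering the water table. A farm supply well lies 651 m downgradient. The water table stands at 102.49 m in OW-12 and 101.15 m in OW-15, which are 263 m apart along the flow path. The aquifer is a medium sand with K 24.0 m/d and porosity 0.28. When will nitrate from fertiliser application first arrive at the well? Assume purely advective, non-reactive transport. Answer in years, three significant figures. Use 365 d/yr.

Hydraulic gradient i = (102.49 − 101.15) / 263 = 1.34 / 263 = 0.005095
q = Ki = 24.0 × 0.005095 = 0.1223 m/d
v_s = q/n_e = 0.1223/0.28 = 0.4367 m/d
t = L / v = 651 / 0.4367 = 1491 d
   = 1491 / 365 = 4.08 yr

4.08 years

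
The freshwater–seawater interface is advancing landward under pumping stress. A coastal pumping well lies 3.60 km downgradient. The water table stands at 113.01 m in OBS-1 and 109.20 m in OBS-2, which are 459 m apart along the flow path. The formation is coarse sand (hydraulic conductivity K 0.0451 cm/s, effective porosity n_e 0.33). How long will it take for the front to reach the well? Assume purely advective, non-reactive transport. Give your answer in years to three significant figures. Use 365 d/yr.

Hydraulic gradient i = (113.01 − 109.20) / 459 = 3.81 / 459 = 0.008301
K = 0.0451 cm/s × 864 = 38.97 m/d
Darcy flux q = K·i = 38.97 × 0.008301 = 0.3234 m/d
Average linear velocity = 0.3234 / 0.33 = 0.9801 m/d
L = 3.60 km = 3600 m
t = L / v = 3600 / 0.9801 = 3673 d
   = 3673 / 365 = 10.1 yr

10.1 years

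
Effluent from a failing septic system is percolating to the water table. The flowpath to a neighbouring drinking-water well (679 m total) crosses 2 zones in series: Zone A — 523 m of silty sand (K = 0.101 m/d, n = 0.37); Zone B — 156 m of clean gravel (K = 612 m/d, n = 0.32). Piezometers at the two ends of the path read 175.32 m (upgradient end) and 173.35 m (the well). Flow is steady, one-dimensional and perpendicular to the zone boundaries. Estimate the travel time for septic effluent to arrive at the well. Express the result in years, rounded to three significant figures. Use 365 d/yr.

1750 years

Total head drop ΔH = 175.32 − 173.35 = 1.97 m
Steady 1-D flow in series ⇒ the Darcy flux q is identical in every zone and the zone head losses add (resistances L/K in series).
Σ(L/K) = 523/0.101 + 156/612 = 5178 + 0.2549 = 5178 d
q = ΔH / Σ(L/K) = 1.97 / 5178 = 3.804e-4 m/d (same in every zone)
Zone A: v = q/n = 3.804e-4/0.37 = 0.001028 m/d → t_A = 523/0.001028 = 508700 d
Zone B: v = q/n = 3.804e-4/0.32 = 0.001189 m/d → t_B = 156/0.001189 = 131200 d
Total t = 508700 + 131200 = 639900 d
   = 639900 / 365 = 1750 yr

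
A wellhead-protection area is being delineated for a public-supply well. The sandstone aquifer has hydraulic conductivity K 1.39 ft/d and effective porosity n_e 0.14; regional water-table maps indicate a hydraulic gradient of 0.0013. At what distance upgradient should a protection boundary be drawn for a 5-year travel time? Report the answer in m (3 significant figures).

K = 1.39 ft/d × 0.3048 = 0.4237 m/d
q = Ki = 0.4237 × 0.0013 = 5.508e-4 m/d
v = Ki/n = 0.4237·0.0013/0.14 = 0.003934 m/d
T = 5 yr × 365 = 1825 d
L = v × T = 0.003934 × 1825 = 7.180 m

7.18 m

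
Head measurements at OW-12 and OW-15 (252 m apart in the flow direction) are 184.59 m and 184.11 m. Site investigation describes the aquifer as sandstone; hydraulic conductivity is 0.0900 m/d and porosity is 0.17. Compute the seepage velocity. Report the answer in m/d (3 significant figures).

0.00101 m/d

Hydraulic gradient i = (184.59 − 184.11) / 252 = 0.48 / 252 = 0.001905
Darcy flux q = K·i = 0.0900 × 0.001905 = 1.714e-4 m/d
Average linear velocity = 1.714e-4 / 0.17 = 0.001008 m/d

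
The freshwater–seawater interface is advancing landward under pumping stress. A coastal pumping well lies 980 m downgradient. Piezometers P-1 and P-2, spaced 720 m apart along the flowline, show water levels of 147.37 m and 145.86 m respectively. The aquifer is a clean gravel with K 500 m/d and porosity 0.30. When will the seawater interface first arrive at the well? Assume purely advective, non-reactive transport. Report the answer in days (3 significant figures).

280 days

Hydraulic gradient i = (147.37 − 145.86) / 720 = 1.51 / 720 = 0.002097
Specific discharge q = 500 × 0.002097 = 1.049 m/d
Average linear velocity = 1.049 / 0.30 = 3.495 m/d
t = L / v = 980 / 3.495 = 280.4 d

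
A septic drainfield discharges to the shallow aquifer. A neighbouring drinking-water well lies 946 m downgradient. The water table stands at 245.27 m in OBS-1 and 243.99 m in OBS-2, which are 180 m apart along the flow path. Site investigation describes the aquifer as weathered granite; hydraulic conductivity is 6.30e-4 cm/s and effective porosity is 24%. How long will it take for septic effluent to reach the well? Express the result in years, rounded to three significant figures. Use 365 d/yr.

Hydraulic gradient i = (245.27 − 243.99) / 180 = 1.28 / 180 = 0.007111
K = 6.30e-4 cm/s × 864 = 0.5443 m/d
Darcy flux q = K·i = 0.5443 × 0.007111 = 0.003871 m/d
v_s = q/n_e = 0.003871/0.24 = 0.01613 m/d
t = L / v = 946 / 0.01613 = 58660 d
   = 58660 / 365 = 161 yr

161 years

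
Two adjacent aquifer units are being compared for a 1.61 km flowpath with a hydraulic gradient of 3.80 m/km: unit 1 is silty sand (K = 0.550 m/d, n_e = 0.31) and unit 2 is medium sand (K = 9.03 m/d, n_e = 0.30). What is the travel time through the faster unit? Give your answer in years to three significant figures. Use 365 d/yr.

Unit 1 (silty sand): v = 0.550×0.0038/0.31 = 0.006742 m/d, t = 1610/0.006742 = 238800 d
Unit 2 (medium sand): v = 9.03×0.0038/0.30 = 0.1144 m/d, t = 1610/0.1144 = 14080 d
Faster: 14080 d / 365 = 38.6 yr

38.6 years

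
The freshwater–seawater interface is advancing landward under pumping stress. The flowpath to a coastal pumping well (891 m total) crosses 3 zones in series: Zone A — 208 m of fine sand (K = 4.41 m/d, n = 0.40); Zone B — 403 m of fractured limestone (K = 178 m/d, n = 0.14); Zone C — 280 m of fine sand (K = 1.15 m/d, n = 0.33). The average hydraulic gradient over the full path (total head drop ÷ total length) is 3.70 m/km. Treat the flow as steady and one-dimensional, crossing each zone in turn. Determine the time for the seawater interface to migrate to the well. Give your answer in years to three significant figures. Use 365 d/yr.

56.5 years

For zones in series the flux q is common to all zones; the equivalent conductivity is the harmonic (thickness-weighted) mean, K_eq = L_total / Σ(L_j/K_j).
Σ(L/K) = 208/4.41 + 403/178 + 280/1.15 = 47.17 + 2.264 + 243.5 = 292.9 d
K_eq = L_total / Σ(L/K) = 891 / 292.9 = 3.042 m/d
q = K_eq · i = 3.042 × 0.0037 = 0.01126 m/d (same in every zone)
Zone A: v = q/n = 0.01126/0.40 = 0.02814 m/d → t_A = 208/0.02814 = 7392 d
Zone B: v = q/n = 0.01126/0.14 = 0.08039 m/d → t_B = 403/0.08039 = 5013 d
Zone C: v = q/n = 0.01126/0.33 = 0.03411 m/d → t_C = 280/0.03411 = 8210 d
Total t = 7392 + 5013 + 8210 = 20610 d
   = 20610 / 365 = 56.5 yr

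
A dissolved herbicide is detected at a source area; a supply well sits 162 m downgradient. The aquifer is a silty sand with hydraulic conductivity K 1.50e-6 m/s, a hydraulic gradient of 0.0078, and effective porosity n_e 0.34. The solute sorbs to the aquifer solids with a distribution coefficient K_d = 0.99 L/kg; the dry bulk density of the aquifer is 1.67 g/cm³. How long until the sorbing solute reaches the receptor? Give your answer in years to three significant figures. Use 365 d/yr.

K = 1.50e-6 m/s × 86400 s/d = 0.1296 m/d
Specific discharge q = 0.1296 × 0.0078 = 0.001011 m/d
Seepage velocity v = q / n = 0.001011 / 0.34 = 0.002973 m/d
Retardation R = 1 + ρ_b·K_d/n = 1 + 1.67×0.99/0.34 = 5.863
Contaminant velocity v_c = v/R = 0.002973/5.863 = 5.071e-4 m/d
t = L/v_c = 162/5.071e-4 = 319400 d
   = 319400/365 = 875 yr

875 years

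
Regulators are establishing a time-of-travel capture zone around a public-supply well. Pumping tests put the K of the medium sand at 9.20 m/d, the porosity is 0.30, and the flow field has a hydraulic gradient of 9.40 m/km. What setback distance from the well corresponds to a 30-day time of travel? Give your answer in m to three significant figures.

Specific discharge q = 9.20 × 0.0094 = 0.08648 m/d
v = Ki/n = 9.20·0.0094/0.30 = 0.2883 m/d
L = v × T = 0.2883 × 30 = 8.648 m

8.65 m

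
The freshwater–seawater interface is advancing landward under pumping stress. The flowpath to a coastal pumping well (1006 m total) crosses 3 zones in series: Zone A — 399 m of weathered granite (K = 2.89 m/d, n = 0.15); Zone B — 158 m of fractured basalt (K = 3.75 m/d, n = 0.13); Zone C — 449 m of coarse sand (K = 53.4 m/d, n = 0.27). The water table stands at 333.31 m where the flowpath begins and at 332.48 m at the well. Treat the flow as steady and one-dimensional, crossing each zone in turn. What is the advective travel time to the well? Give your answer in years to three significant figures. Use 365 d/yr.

Total head drop ΔH = 333.31 − 332.48 = 0.83 m
Steady 1-D flow in series ⇒ the Darcy flux q is identical in every zone and the zone head losses add (resistances L/K in series).
Σ(L/K) = 399/2.89 + 158/3.75 + 449/53.4 = 138.1 + 42.13 + 8.408 = 188.6 d
q = ΔH / Σ(L/K) = 0.83 / 188.6 = 0.004401 m/d (same in every zone)
Zone A: v = q/n = 0.004401/0.15 = 0.02934 m/d → t_A = 399/0.02934 = 13600 d
Zone B: v = q/n = 0.004401/0.13 = 0.03385 m/d → t_B = 158/0.03385 = 4667 d
Zone C: v = q/n = 0.004401/0.27 = 0.01630 m/d → t_C = 449/0.01630 = 27550 d
Total t = 13600 + 4667 + 27550 = 45810 d
   = 45810 / 365 = 126 yr

126 years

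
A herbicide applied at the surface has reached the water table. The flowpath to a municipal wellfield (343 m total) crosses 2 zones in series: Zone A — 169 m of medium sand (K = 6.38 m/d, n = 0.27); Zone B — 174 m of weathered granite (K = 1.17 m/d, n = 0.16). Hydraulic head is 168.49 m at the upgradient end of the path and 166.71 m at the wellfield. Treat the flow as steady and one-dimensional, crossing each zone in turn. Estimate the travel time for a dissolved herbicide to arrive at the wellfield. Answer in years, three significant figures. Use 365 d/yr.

Total head drop ΔH = 168.49 − 166.71 = 1.78 m
Steady 1-D flow in series ⇒ the Darcy flux q is identical in every zone and the zone head losses add (resistances L/K in series).
Σ(L/K) = 169/6.38 + 174/1.17 = 26.49 + 148.7 = 175.2 d
q = ΔH / Σ(L/K) = 1.78 / 175.2 = 0.01016 m/d (same in every zone)
Zone A: v = q/n = 0.01016/0.27 = 0.03763 m/d → t_A = 169/0.03763 = 4491 d
Zone B: v = q/n = 0.01016/0.16 = 0.06350 m/d → t_B = 174/0.06350 = 2740 d
Total t = 4491 + 2740 = 7232 d
   = 7232 / 365 = 19.8 yr

19.8 years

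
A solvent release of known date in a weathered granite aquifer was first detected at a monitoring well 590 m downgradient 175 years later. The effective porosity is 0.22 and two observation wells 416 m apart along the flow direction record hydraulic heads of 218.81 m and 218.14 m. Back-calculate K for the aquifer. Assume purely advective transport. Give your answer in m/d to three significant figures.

1.26 m/d

Hydraulic gradient i = (218.81 − 218.14) / 416 = 0.67 / 416 = 0.001611
t = 175 years = 63880 d
v = L / t = 590 / 63880 = 0.009237 m/d
K = v · n / i = 0.009237 × 0.22 / 0.001611 = 1.26 m/d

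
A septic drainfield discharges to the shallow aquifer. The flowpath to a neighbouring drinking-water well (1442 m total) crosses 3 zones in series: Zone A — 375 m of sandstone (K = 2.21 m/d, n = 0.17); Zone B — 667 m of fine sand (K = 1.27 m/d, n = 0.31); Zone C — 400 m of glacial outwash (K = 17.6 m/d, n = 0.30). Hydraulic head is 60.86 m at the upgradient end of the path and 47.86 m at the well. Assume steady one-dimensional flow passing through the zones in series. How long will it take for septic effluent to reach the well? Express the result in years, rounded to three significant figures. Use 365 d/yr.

Total head drop ΔH = 60.86 − 47.86 = 13.00 m
Steady 1-D flow in series ⇒ the Darcy flux q is identical in every zone and the zone head losses add (resistances L/K in series).
Σ(L/K) = 375/2.21 + 667/1.27 + 400/17.6 = 169.7 + 525.2 + 22.73 = 717.6 d
q = ΔH / Σ(L/K) = 13.00 / 717.6 = 0.01812 m/d (same in every zone)
Zone A: v = q/n = 0.01812/0.17 = 0.1066 m/d → t_A = 375/0.1066 = 3519 d
Zone B: v = q/n = 0.01812/0.31 = 0.05844 m/d → t_B = 667/0.05844 = 11410 d
Zone C: v = q/n = 0.01812/0.30 = 0.06039 m/d → t_C = 400/0.06039 = 6624 d
Total t = 3519 + 11410 + 6624 = 21560 d
   = 21560 / 365 = 59.1 yr

59.1 years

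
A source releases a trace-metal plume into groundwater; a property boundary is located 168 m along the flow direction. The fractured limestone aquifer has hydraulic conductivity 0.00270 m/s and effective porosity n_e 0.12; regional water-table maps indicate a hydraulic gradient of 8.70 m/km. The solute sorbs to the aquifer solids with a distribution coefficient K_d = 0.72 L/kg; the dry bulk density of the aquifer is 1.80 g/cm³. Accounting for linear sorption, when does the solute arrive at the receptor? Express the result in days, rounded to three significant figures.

117 days

K = 0.00270 m/s × 86400 s/d = 233.3 m/d
q = Ki = 233.3 × 0.0087 = 2.030 m/d
v = Ki/n = 233.3·0.0087/0.12 = 16.91 m/d
Retardation R = 1 + ρ_b·K_d/n = 1 + 1.80×0.72/0.12 = 11.80
Contaminant velocity v_c = v/R = 16.91/11.80 = 1.433 m/d
t = L/v_c = 168/1.433 = 117.2 d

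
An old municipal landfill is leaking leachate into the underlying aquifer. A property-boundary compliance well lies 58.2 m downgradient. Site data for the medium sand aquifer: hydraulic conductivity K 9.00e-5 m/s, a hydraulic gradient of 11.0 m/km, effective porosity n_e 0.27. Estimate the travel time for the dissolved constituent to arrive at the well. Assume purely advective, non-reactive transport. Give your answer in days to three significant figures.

184 days

K = 9.00e-5 m/s × 86400 s/d = 7.776 m/d
Darcy flux q = K·i = 7.776 × 0.011 = 0.08554 m/d
Average linear velocity = 0.08554 / 0.27 = 0.3168 m/d
t = L / v = 58.2 / 0.3168 = 183.7 d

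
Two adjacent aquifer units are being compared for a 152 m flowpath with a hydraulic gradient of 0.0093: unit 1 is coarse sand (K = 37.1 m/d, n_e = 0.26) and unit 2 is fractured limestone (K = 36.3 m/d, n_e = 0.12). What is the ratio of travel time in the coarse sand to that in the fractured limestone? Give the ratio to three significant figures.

Unit 1 (coarse sand): v = 37.1×0.0093/0.26 = 1.327 m/d, t = 152/1.327 = 114.5 d
Unit 2 (fractured limestone): v = 36.3×0.0093/0.12 = 2.813 m/d, t = 152/2.813 = 54.03 d
t(coarse sand) / t(fractured limestone) = 114.5/54.03 = 2.12

2.12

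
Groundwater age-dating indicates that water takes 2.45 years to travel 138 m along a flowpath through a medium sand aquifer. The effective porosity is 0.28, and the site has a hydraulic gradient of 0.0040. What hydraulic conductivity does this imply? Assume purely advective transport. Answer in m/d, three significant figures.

t = 2.45 years = 894.3 d
v = L / t = 138 / 894.3 = 0.1543 m/d
K = v · n / i = 0.1543 × 0.28 / 0.0040 = 10.8 m/d

10.8 m/d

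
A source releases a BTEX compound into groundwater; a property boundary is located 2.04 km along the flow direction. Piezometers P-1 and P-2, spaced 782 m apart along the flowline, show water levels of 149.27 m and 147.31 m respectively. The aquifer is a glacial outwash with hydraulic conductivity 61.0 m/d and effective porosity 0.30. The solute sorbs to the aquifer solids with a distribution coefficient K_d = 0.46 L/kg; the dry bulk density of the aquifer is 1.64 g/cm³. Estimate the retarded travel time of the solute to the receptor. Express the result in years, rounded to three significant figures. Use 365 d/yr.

38.5 years

Hydraulic gradient i = (149.27 − 147.31) / 782 = 1.96 / 782 = 0.002506
Specific discharge q = 61.0 × 0.002506 = 0.1529 m/d
Seepage velocity v = q / n = 0.1529 / 0.30 = 0.5096 m/d
Retardation R = 1 + ρ_b·K_d/n = 1 + 1.64×0.46/0.30 = 3.515
Contaminant velocity v_c = v/R = 0.5096/3.515 = 0.1450 m/d
L = 2.04 km = 2040 m
t = L/v_c = 2040/0.1450 = 14070 d
   = 14070/365 = 38.5 yr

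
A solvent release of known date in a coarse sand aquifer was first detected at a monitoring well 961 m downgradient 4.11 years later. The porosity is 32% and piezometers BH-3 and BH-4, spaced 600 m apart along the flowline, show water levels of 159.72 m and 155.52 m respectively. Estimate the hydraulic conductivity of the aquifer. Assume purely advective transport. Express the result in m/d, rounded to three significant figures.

29.3 m/d

Hydraulic gradient i = (159.72 − 155.52) / 600 = 4.20 / 600 = 0.007000
t = 4.11 years = 1500 d
v = L / t = 961 / 1500 = 0.6406 m/d
K = v · n / i = 0.6406 × 0.32 / 0.007000 = 29.3 m/d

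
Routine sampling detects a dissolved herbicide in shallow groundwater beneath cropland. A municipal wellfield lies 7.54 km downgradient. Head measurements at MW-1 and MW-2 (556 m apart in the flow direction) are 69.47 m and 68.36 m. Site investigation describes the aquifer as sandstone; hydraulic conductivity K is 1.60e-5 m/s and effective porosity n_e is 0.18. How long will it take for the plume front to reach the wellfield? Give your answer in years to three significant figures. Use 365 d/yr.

1350 years

Hydraulic gradient i = (69.47 − 68.36) / 556 = 1.11 / 556 = 0.001996
K = 1.60e-5 m/s × 86400 s/d = 1.382 m/d
q = Ki = 1.382 × 0.001996 = 0.002760 m/d
v_s = q/n_e = 0.002760/0.18 = 0.01533 m/d
L = 7.54 km = 7540 m
t = L / v = 7540 / 0.01533 = 491800 d
   = 491800 / 365 = 1350 yr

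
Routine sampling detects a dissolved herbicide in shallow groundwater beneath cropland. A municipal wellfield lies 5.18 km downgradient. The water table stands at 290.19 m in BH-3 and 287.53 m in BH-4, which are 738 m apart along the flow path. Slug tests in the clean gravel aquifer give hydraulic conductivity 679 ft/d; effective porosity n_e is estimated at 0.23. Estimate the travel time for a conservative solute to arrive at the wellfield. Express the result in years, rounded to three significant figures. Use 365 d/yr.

Hydraulic gradient i = (290.19 − 287.53) / 738 = 2.66 / 738 = 0.003604
K = 679 ft/d × 0.3048 = 207.0 m/d
Darcy flux q = K·i = 207.0 × 0.003604 = 0.7460 m/d
Average linear velocity = 0.7460 / 0.23 = 3.243 m/d
L = 5.18 km = 5180 m
t = L / v = 5180 / 3.243 = 1597 d
   = 1597 / 365 = 4.38 yr

4.38 years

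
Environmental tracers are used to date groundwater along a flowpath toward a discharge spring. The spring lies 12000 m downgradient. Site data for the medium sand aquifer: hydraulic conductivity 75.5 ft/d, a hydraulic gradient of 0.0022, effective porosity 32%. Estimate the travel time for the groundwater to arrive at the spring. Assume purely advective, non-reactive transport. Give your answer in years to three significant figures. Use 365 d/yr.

K = 75.5 ft/d × 0.3048 = 23.01 m/d
q = Ki = 23.01 × 0.0022 = 0.05063 m/d
Average linear velocity = 0.05063 / 0.32 = 0.1582 m/d
t = L / v = 12000 / 0.1582 = 75850 d
   = 75850 / 365 = 208 yr

208 years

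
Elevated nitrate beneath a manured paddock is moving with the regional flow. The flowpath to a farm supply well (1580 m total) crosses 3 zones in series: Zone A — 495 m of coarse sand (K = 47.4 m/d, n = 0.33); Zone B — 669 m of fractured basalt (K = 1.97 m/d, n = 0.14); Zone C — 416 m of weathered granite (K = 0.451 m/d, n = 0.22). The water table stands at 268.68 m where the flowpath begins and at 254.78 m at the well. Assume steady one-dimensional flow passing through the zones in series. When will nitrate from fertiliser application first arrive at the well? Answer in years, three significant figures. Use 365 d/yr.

Total head drop ΔH = 268.68 − 254.78 = 13.90 m
Continuity: the same q passes through each zone, so ΔH = q·Σ(L_j/K_j) — the zones act as resistances in series.
Σ(L/K) = 495/47.4 + 669/1.97 + 416/0.451 = 10.44 + 339.6 + 922.4 = 1272 d
q = ΔH / Σ(L/K) = 13.90 / 1272 = 0.01092 m/d (same in every zone)
Zone A: v = q/n = 0.01092/0.33 = 0.03310 m/d → t_A = 495/0.03310 = 14950 d
Zone B: v = q/n = 0.01092/0.14 = 0.07803 m/d → t_B = 669/0.07803 = 8574 d
Zone C: v = q/n = 0.01092/0.22 = 0.04965 m/d → t_C = 416/0.04965 = 8378 d
Total t = 14950 + 8574 + 8378 = 31910 d
   = 31910 / 365 = 87.4 yr

87.4 years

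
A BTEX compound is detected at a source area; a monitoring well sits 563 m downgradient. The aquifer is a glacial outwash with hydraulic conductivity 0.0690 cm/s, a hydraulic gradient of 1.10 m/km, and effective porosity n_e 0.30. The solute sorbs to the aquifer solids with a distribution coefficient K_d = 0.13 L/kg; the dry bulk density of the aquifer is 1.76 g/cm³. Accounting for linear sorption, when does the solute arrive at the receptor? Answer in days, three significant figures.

K = 0.0690 cm/s × 864 = 59.62 m/d
Specific discharge q = 59.62 × 0.0011 = 0.06558 m/d
v = Ki/n = 59.62·0.0011/0.30 = 0.2186 m/d
Retardation R = 1 + ρ_b·K_d/n = 1 + 1.76×0.13/0.30 = 1.763
Contaminant velocity v_c = v/R = 0.2186/1.763 = 0.1240 m/d
t = L/v_c = 563/0.1240 = 4540 d

4540 days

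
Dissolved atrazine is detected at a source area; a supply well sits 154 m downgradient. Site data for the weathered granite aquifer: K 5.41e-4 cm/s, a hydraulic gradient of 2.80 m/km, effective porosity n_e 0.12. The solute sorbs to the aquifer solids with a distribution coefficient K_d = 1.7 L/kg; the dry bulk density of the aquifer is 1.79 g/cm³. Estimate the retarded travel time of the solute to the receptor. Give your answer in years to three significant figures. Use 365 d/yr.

1020 years

K = 5.41e-4 cm/s × 864 = 0.4674 m/d
Specific discharge q = 0.4674 × 0.0028 = 0.001309 m/d
Average linear velocity = 0.001309 / 0.12 = 0.01091 m/d
Retardation R = 1 + ρ_b·K_d/n = 1 + 1.79×1.7/0.12 = 26.36
Contaminant velocity v_c = v/R = 0.01091/26.36 = 4.138e-4 m/d
t = L/v_c = 154/4.138e-4 = 372200 d
   = 372200/365 = 1020 yr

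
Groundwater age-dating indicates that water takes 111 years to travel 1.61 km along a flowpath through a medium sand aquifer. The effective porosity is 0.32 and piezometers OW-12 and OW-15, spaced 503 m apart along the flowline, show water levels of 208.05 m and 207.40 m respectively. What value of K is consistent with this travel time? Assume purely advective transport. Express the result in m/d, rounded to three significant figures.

9.84 m/d

Hydraulic gradient i = (208.05 − 207.40) / 503 = 0.65 / 503 = 0.001292
t = 111 years = 40520 d
L = 1.61 km = 1610 m
v = L / t = 1610 / 40520 = 0.03974 m/d
K = v · n / i = 0.03974 × 0.32 / 0.001292 = 9.84 m/d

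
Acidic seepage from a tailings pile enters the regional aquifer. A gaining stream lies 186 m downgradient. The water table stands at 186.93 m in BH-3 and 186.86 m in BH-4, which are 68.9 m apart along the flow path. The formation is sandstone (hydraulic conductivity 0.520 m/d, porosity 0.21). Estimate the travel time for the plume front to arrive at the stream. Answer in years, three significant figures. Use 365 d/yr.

Hydraulic gradient i = (186.93 − 186.86) / 68.9 = 0.07 / 68.9 = 0.001016
q = Ki = 0.520 × 0.001016 = 5.283e-4 m/d
v = Ki/n = 0.520·0.001016/0.21 = 0.002516 m/d
t = L / v = 186 / 0.002516 = 73930 d
   = 73930 / 365 = 203 yr

203 years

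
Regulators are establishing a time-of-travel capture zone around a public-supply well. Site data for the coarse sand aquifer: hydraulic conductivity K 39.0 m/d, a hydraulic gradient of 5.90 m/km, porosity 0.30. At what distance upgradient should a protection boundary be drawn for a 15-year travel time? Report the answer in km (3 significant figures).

q = Ki = 39.0 × 0.0059 = 0.2301 m/d
v_s = q/n_e = 0.2301/0.30 = 0.7670 m/d
T = 15 yr × 365 = 5475 d
L = v × T = 0.7670 × 5475 = 4199 m
   = 4.20 km

4.20 km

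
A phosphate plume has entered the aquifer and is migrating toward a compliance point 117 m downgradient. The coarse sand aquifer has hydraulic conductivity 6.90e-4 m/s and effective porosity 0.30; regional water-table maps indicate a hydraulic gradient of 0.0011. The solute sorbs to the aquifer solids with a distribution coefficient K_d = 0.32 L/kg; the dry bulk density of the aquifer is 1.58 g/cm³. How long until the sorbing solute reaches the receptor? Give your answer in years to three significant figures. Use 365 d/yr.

3.94 years

K = 6.90e-4 m/s × 86400 s/d = 59.62 m/d
Specific discharge q = 59.62 × 0.0011 = 0.06558 m/d
v_s = q/n_e = 0.06558/0.30 = 0.2186 m/d
Retardation R = 1 + ρ_b·K_d/n = 1 + 1.58×0.32/0.30 = 2.685
Contaminant velocity v_c = v/R = 0.2186/2.685 = 0.08140 m/d
t = L/v_c = 117/0.08140 = 1437 d
   = 1437/365 = 3.94 yr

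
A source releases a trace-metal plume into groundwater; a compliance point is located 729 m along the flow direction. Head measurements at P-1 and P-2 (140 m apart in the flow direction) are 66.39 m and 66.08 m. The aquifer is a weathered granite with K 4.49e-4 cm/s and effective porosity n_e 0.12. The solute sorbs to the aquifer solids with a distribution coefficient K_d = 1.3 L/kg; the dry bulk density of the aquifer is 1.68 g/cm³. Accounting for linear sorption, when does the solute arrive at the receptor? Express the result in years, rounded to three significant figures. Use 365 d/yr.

Hydraulic gradient i = (66.39 − 66.08) / 140 = 0.31 / 140 = 0.002214
K = 4.49e-4 cm/s × 864 = 0.3879 m/d
Specific discharge q = 0.3879 × 0.002214 = 8.590e-4 m/d
Seepage velocity v = q / n = 8.590e-4 / 0.12 = 0.007158 m/d
Retardation R = 1 + ρ_b·K_d/n = 1 + 1.68×1.3/0.12 = 19.20
Contaminant velocity v_c = v/R = 0.007158/19.20 = 3.728e-4 m/d
t = L/v_c = 729/3.728e-4 = 1.955e6 d
   = 1.955e6/365 = 5360 yr

5360 years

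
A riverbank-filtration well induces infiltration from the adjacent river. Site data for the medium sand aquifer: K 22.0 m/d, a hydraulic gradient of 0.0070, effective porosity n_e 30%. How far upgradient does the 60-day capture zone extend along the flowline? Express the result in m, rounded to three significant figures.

q = Ki = 22.0 × 0.0070 = 0.1540 m/d
v = Ki/n = 22.0·0.0070/0.30 = 0.5133 m/d
L = v × T = 0.5133 × 60 = 30.80 m

30.8 m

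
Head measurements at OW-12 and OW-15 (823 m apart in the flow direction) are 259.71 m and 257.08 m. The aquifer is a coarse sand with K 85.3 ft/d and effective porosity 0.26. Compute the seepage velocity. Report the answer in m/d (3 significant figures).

Hydraulic gradient i = (259.71 − 257.08) / 823 = 2.63 / 823 = 0.003196
K = 85.3 ft/d × 0.3048 = 26.00 m/d
Darcy flux q = K·i = 26.00 × 0.003196 = 0.08308 m/d
Average linear velocity = 0.08308 / 0.26 = 0.3196 m/d

0.320 m/d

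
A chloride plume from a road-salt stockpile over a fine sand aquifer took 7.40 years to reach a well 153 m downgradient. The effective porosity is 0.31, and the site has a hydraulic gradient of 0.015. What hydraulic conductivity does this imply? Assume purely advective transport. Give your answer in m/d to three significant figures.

1.17 m/d

t = 7.40 years = 2701 d
v = L / t = 153 / 2701 = 0.05665 m/d
K = v · n / i = 0.05665 × 0.31 / 0.015 = 1.17 m/d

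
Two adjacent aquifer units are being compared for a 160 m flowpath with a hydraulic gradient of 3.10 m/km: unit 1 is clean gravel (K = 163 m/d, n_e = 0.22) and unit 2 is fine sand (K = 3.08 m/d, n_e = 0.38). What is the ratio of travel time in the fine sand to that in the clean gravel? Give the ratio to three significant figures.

91.4

Unit 1 (clean gravel): v = 163×0.0031/0.22 = 2.297 m/d, t = 160/2.297 = 69.66 d
Unit 2 (fine sand): v = 3.08×0.0031/0.38 = 0.02513 m/d, t = 160/0.02513 = 6368 d
t(fine sand) / t(clean gravel) = 6368/69.66 = 91.4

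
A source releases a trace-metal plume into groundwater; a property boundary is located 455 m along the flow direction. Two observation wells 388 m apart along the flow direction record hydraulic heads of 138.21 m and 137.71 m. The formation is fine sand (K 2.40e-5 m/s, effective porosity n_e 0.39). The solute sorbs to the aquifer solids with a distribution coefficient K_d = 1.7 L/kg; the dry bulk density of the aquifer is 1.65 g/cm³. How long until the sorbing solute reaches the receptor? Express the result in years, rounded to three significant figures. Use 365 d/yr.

1490 years

Hydraulic gradient i = (138.21 − 137.71) / 388 = 0.50 / 388 = 0.001289
K = 2.40e-5 m/s × 86400 s/d = 2.074 m/d
Specific discharge q = 2.074 × 0.001289 = 0.002672 m/d
v_s = q/n_e = 0.002672/0.39 = 0.006852 m/d
Retardation R = 1 + ρ_b·K_d/n = 1 + 1.65×1.7/0.39 = 8.192
Contaminant velocity v_c = v/R = 0.006852/8.192 = 8.364e-4 m/d
t = L/v_c = 455/8.364e-4 = 544000 d
   = 544000/365 = 1490 yr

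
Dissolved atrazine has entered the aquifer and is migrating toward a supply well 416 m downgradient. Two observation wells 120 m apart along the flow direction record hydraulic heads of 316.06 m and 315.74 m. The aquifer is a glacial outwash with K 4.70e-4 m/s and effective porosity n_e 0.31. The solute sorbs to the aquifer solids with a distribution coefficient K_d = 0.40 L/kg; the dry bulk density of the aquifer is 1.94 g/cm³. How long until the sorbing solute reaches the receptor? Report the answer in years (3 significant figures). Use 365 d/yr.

Hydraulic gradient i = (316.06 − 315.74) / 120 = 0.32 / 120 = 0.002667
K = 4.70e-4 m/s × 86400 s/d = 40.61 m/d
q = Ki = 40.61 × 0.002667 = 0.1083 m/d
Seepage velocity v = q / n = 0.1083 / 0.31 = 0.3493 m/d
Retardation R = 1 + ρ_b·K_d/n = 1 + 1.94×0.40/0.31 = 3.503
Contaminant velocity v_c = v/R = 0.3493/3.503 = 0.09971 m/d
t = L/v_c = 416/0.09971 = 4172 d
   = 4172/365 = 11.4 yr

11.4 years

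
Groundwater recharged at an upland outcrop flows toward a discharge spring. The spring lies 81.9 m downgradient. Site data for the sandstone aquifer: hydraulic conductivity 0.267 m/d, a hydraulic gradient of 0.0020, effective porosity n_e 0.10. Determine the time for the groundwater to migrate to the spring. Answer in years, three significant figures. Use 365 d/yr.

Darcy flux q = K·i = 0.267 × 0.0020 = 5.340e-4 m/d
v_s = q/n_e = 5.340e-4/0.10 = 0.005340 m/d
t = L / v = 81.9 / 0.005340 = 15340 d
   = 15340 / 365 = 42.0 yr

42.0 years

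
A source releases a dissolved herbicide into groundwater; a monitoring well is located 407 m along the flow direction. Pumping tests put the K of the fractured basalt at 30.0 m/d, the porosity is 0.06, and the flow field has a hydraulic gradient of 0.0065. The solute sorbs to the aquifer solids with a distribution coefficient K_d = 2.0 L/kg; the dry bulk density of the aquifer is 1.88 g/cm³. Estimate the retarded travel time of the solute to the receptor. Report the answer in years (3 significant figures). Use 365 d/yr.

Specific discharge q = 30.0 × 0.0065 = 0.1950 m/d
v = Ki/n = 30.0·0.0065/0.06 = 3.250 m/d
Retardation R = 1 + ρ_b·K_d/n = 1 + 1.88×2.0/0.06 = 63.67
Contaminant velocity v_c = v/R = 3.250/63.67 = 0.05105 m/d
t = L/v_c = 407/0.05105 = 7973 d
   = 7973/365 = 21.8 yr

21.8 years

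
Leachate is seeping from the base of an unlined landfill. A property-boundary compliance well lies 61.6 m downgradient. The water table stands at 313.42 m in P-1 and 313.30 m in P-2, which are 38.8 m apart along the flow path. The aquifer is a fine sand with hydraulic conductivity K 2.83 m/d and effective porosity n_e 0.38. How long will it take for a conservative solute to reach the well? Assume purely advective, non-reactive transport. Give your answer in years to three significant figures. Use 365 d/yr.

Hydraulic gradient i = (313.42 − 313.30) / 38.8 = 0.12 / 38.8 = 0.003093
Specific discharge q = 2.83 × 0.003093 = 0.008753 m/d
v_s = q/n_e = 0.008753/0.38 = 0.02303 m/d
t = L / v = 61.6 / 0.02303 = 2674 d
   = 2674 / 365 = 7.33 yr

7.33 years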